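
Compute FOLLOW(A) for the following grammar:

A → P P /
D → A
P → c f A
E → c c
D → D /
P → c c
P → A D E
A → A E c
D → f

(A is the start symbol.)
{ $, '/', 'c', 'f' }

A is the start symbol, so $ ∈ FOLLOW(A).
In D → A: A is at the end, add FOLLOW(D)
In P → c f A: A is at the end, add FOLLOW(P)
In P → A D E: A is followed by D E, add FIRST(D E) \ {ε} = { 'c', 'f' }
In A → A E c: A is followed by E c, add FIRST(E c) \ {ε} = { 'c' }

The FOLLOW sets referred to above (computed the same way, to a fixed point):
  FOLLOW(D) = { '/', 'c' }
  FOLLOW(P) = { '/', 'c' }

Taking the union: FOLLOW(A) = { $, '/', 'c', 'f' }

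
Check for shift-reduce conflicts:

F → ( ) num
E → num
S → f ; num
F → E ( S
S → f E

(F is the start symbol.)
A shift-reduce conflict occurs when an LR(0) state has both:
  - a complete (reduce) item [A → α .] (dot at the end), and
  - a shift item [B → β . c γ] (dot before a terminal).

Augment with F' → F and build the canonical LR(0) collection (I0 = CLOSURE({[F' → . F]}), then GOTO on every symbol after a dot until no new states appear). It has 13 states:
  I0: { [E → . num], [F → . ( ) num], [F → . E ( S], [F' → . F] }  — shift
  I1: { [F → ( . ) num] }  — shift
  I2: { [F → E . ( S] }  — shift
  I3: { [F' → F .] }  — accept
  I4: { [E → num .] }  — reduce
  I5: { [F → E ( . S], [S → . f ; num], [S → . f E] }  — shift
  I6: { [F → E ( S .] }  — reduce
  I7: { [E → . num], [S → f . ; num], [S → f . E] }  — shift
  I8: { [S → f ; . num] }  — shift
  I9: { [S → f E .] }  — reduce
  I10: { [S → f ; num .] }  — reduce
  I11: { [F → ( ) . num] }  — shift
  I12: { [F → ( ) num .] }  — reduce

No state contains both a complete item and a shift item.

Answer: No shift-reduce conflicts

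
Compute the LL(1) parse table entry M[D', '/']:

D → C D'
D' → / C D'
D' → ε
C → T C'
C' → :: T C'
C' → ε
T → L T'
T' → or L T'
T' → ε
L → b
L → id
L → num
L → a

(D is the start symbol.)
To find M[D', '/'], we find productions for D' where '/' is in the predict set (PREDICT(N → α) = (FIRST(α) \ {ε}) ∪ (FOLLOW(N) if α ⇒* ε)).

Relevant sets:
  FOLLOW(D') = { $ }

D' → / C D': PREDICT = { '/' }
  '/' is in predict set, so this production goes in M[D', '/']
D' → ε: PREDICT = { $ }

M[D', '/'] = D' → / C D'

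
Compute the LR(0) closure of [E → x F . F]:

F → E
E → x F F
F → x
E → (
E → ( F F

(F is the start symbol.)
To compute CLOSURE, for each item [A → α.Bβ] where B is a non-terminal, add [B → .γ] for all productions B → γ; repeat for the newly added items until nothing changes.

Start with: [E → x F . F]
  [E → x F . F] has the dot before F: add [F → . E], [F → . x]
  [F → . E] has the dot before E: add [E → . x F F], [E → . (], [E → . ( F F]
No further items can be added.

CLOSURE = { [E → . ( F F], [E → . (], [E → . x F F], [E → x F . F], [F → . E], [F → . x] }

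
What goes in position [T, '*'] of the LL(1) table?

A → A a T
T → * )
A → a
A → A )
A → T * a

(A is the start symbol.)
T → * )

To find M[T, '*'], we find productions for T where '*' is in the predict set (PREDICT(N → α) = (FIRST(α) \ {ε}) ∪ (FOLLOW(N) if α ⇒* ε)).

T → * ): PREDICT = { '*' }
  '*' is in predict set, so this production goes in M[T, '*']

M[T, '*'] = T → * )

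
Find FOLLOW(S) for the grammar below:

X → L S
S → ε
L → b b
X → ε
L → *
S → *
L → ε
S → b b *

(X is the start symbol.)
In X → L S: S is at the end, add FOLLOW(X)

The FOLLOW sets referred to above (computed the same way, to a fixed point):
  FOLLOW(X) = { $ }

Taking the union: FOLLOW(S) = { $ }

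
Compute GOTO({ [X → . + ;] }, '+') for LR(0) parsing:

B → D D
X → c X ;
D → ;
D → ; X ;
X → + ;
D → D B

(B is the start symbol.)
GOTO(I, '+') = CLOSURE({ [A → αX.β] : [A → α.Xβ] ∈ I, X = '+' })

Items with dot before '+', with the dot advanced:
  [X → . + ;] → [X → + . ;]
Closure adds nothing (no advanced item has the dot before a non-terminal).

GOTO = { [X → + . ;] }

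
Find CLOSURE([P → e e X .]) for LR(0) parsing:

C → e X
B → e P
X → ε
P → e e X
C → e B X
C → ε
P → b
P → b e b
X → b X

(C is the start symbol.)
{ [P → e e X .] }

Start with: [P → e e X .]
The dot is at the end, so nothing is added.

CLOSURE = { [P → e e X .] }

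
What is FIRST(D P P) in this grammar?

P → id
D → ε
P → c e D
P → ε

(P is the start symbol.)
{ 'c', 'id', ε }

FIRST sets of the non-terminals involved (from the grammar, by fixed-point iteration):
  FIRST(D) = { ε }
  FIRST(P) = { 'c', 'id', ε }

To compute FIRST(D P P), process the symbols left to right:
Symbol D is a non-terminal. Add FIRST(D) \ {ε} = { }
D is nullable (ε ∈ FIRST(D)), continue to the next symbol.
Symbol P is a non-terminal. Add FIRST(P) \ {ε} = { 'c', 'id' }
P is nullable (ε ∈ FIRST(P)), continue to the next symbol.
Symbol P is a non-terminal. Add FIRST(P) \ {ε} = { 'c', 'id' }
P is nullable (ε ∈ FIRST(P)), continue to the next symbol.
All symbols are nullable, so ε is in the result.
FIRST(D P P) = { 'c', 'id', ε }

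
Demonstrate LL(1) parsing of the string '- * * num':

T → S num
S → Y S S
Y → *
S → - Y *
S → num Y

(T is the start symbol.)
LL(1) parsing maintains a stack (initially the start symbol over $) and the input. At each step: if the stack top is a terminal, match it against the current input token; if it is a non-terminal N, replace it with the RHS of M[N, lookahead] (the unique production whose predict set contains the lookahead).

Stack is shown with the top on the left.

Stack        Input        Action
--------------------------------
T $          - * * num $  output T → S num
S num $      - * * num $  output S → - Y *
- Y * num $  - * * num $  match '-'
Y * num $    * * num $    output Y → *
* * num $    * * num $    match '*'
* num $      * num $      match '*'
num $        num $        match 'num'
$            $            accept

The string is accepted.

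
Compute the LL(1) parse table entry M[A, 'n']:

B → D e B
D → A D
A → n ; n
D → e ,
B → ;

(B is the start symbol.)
To find M[A, 'n'], we find productions for A where 'n' is in the predict set (PREDICT(N → α) = (FIRST(α) \ {ε}) ∪ (FOLLOW(N) if α ⇒* ε)).

A → n ; n: PREDICT = { 'n' }
  'n' is in predict set, so this production goes in M[A, 'n']

M[A, 'n'] = A → n ; n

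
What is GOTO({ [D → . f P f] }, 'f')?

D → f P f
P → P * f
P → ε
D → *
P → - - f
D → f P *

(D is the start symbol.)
GOTO(I, 'f') = CLOSURE({ [A → αX.β] : [A → α.Xβ] ∈ I, X = 'f' })

Items with dot before 'f', with the dot advanced:
  [D → . f P f] → [D → f . P f]
Closure of the advanced items:
  [D → f . P f] has the dot before P: add [P → . P * f], [P → .], [P → . - - f]

GOTO = { [D → f . P f], [P → . - - f], [P → . P * f], [P → .] }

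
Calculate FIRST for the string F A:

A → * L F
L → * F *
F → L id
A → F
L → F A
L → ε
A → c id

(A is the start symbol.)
{ '*', 'id' }

FIRST sets of the non-terminals involved (from the grammar, by fixed-point iteration):
  FIRST(F) = { '*', 'id' }

To compute FIRST(F A), process the symbols left to right:
Symbol F is a non-terminal. Add FIRST(F) \ {ε} = { '*', 'id' }
F is not nullable (ε ∉ FIRST(F)), so stop here.
FIRST(F A) = { '*', 'id' }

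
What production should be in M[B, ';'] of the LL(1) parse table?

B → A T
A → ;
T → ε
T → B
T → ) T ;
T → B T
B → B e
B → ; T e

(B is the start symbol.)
B → A T, B → B e, B → ; T e

To find M[B, ';'], we find productions for B where ';' is in the predict set (PREDICT(N → α) = (FIRST(α) \ {ε}) ∪ (FOLLOW(N) if α ⇒* ε)).

Relevant sets:
  FIRST(A) = { ';' }
  FIRST(B) = { ';' }

B → A T: PREDICT = { ';' }
  ';' is in predict set, so this production goes in M[B, ';']
B → B e: PREDICT = { ';' }
  ';' is in predict set, so this production goes in M[B, ';']
B → ; T e: PREDICT = { ';' }
  ';' is in predict set, so this production goes in M[B, ';']

M[B, ';'] = B → A T, B → B e, B → ; T e  (a multiply-defined cell — the grammar is not LL(1))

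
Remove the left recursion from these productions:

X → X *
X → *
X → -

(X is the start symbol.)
X → * X'
X → - X'
X' → * X'
X' → ε

X is directly left-recursive. The standard transformation for
  A → A α₁ | ... | A α_m | β₁ | ... | β_n
is
  A  → β₁ A' | ... | β_n A'
  A' → α₁ A' | ... | α_m A' | ε

X → * becomes X → * X'
X → - becomes X → - X'
X → X * becomes X' → * X'
Add X' → ε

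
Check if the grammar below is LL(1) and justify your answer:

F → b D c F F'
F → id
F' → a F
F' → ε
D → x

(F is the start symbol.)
No. Predict set conflict for F': { 'a' }

Relevant sets:
  FOLLOW(F') = { $, 'a' }

For F:
  PREDICT(F → b D c F F') = { 'b' }
  PREDICT(F → id) = { 'id' }
For F':
  PREDICT(F' → a F) = { 'a' }
  PREDICT(F' → ε) = { $, 'a' }
D has a single production, so nothing to check there.

Conflict found: Predict set conflict for F': { 'a' }
The grammar is NOT LL(1).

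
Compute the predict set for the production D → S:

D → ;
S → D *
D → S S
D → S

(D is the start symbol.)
{ ';' }

PREDICT(D → S) = (FIRST(RHS) \ {ε}) ∪ (FOLLOW(D) if ε ∈ FIRST(RHS), i.e. RHS ⇒* ε)
FIRST(S) = { ';' }
FIRST(S) = { ';' }
ε ∉ FIRST(S), so FOLLOW(D) is not added.
PREDICT(D → S) = { ';' }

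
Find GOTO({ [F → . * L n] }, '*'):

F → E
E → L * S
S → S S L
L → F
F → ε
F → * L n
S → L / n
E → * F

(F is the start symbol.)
{ [E → . * F], [E → . L * S], [F → * . L n], [F → . * L n], [F → . E], [F → .], [L → . F] }

GOTO(I, '*') = CLOSURE({ [A → αX.β] : [A → α.Xβ] ∈ I, X = '*' })

Items with dot before '*', with the dot advanced:
  [F → . * L n] → [F → * . L n]
Closure of the advanced items:
  [F → * . L n] has the dot before L: add [L → . F]
  [L → . F] has the dot before F: add [F → . E], [F → .], [F → . * L n]
  [F → . E] has the dot before E: add [E → . L * S], [E → . * F]

GOTO = { [E → . * F], [E → . L * S], [F → * . L n], [F → . * L n], [F → . E], [F → .], [L → . F] }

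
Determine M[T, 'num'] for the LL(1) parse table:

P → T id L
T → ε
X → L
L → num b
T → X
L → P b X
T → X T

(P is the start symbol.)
T → X, T → X T

To find M[T, 'num'], we find productions for T where 'num' is in the predict set (PREDICT(N → α) = (FIRST(α) \ {ε}) ∪ (FOLLOW(N) if α ⇒* ε)).

Relevant sets:
  FIRST(X) = { 'id', 'num' }
  FOLLOW(T) = { 'id' }

T → ε: PREDICT = { 'id' }
T → X: PREDICT = { 'id', 'num' }
  'num' is in predict set, so this production goes in M[T, 'num']
T → X T: PREDICT = { 'id', 'num' }
  'num' is in predict set, so this production goes in M[T, 'num']

M[T, 'num'] = T → X, T → X T  (a multiply-defined cell — the grammar is not LL(1))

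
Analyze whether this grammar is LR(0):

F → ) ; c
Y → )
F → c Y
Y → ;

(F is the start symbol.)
Yes, the grammar is LR(0)

A grammar is LR(0) if no state in the canonical LR(0) collection has:
  - both a shift item (dot before a terminal) and a complete item (shift-reduce conflict), or
  - two or more complete items (reduce-reduce conflict; the accept item [F' → F .] counts as a complete item here).

Augment with F' → F and build the canonical LR(0) collection (I0 = CLOSURE({[F' → . F]}), then GOTO on every symbol after a dot until no new states appear). It has 9 states:
  I0: { [F → . ) ; c], [F → . c Y], [F' → . F] }  — shift
  I1: { [F → ) . ; c] }  — shift
  I2: { [F' → F .] }  — accept
  I3: { [F → c . Y], [Y → . )], [Y → . ;] }  — shift
  I4: { [Y → ) .] }  — reduce
  I5: { [Y → ; .] }  — reduce
  I6: { [F → c Y .] }  — reduce
  I7: { [F → ) ; . c] }  — shift
  I8: { [F → ) ; c .] }  — reduce

Every state is either a pure shift/goto state or contains exactly one complete item and nothing to shift — no conflicts. The grammar is LR(0).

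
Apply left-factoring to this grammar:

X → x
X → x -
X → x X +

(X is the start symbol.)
X → x X'
X' → ε
X' → -
X' → X +

Left-factoring transforms A → αβ₁ | αβ₂ into A → αA' and A' → β₁ | β₂
(α is the longest common prefix among the alternatives). Repeat until
no nonterminal has two alternatives with a common prefix.

Round 1: X has alternatives sharing prefix 'x'. Introduce X': X → x X'
  Add: X' → ε
  Add: X' → -
  Add: X' → X +

No remaining common prefixes — done.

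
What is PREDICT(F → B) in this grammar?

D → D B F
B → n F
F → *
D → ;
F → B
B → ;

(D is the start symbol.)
PREDICT(F → B) = (FIRST(RHS) \ {ε}) ∪ (FOLLOW(F) if ε ∈ FIRST(RHS), i.e. RHS ⇒* ε)
FIRST(B) = { ';', 'n' }
FIRST(B) = { ';', 'n' }
ε ∉ FIRST(B), so FOLLOW(F) is not added.
PREDICT(F → B) = { ';', 'n' }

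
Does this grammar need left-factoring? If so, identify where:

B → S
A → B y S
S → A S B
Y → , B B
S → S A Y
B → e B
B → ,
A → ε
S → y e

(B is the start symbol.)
Left-factoring is needed when two productions for the same non-terminal
share a common prefix on the right-hand side.

Productions for B:
  B → S
  B → e B
  B → ,
Productions for A:
  A → B y S
  A → ε
Productions for S:
  S → A S B
  S → S A Y
  S → y e

No common prefixes found.

Answer: No, left-factoring is not needed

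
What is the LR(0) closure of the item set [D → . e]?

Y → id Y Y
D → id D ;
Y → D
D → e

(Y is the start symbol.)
Start with: [D → . e]
The dot precedes the terminal e, so nothing is added.

CLOSURE = { [D → . e] }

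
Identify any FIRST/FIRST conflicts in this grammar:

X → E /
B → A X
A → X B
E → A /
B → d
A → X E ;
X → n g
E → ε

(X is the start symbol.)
Yes. X → E '/' / X → n g on { 'n' }; A → X B / A → X E ';' on { '/', 'n' }

A FIRST/FIRST conflict occurs when two productions N → α and N → β for the same non-terminal have FIRST(α) ∩ FIRST(β) ≠ ∅ (with ε ∈ FIRST of a nullable right-hand side, so two nullable alternatives also conflict).

FIRST sets of the non-terminals at (or reachable through a nullable prefix from) the front of some alternative:
  FIRST(E) = { '/', 'n', ε }
  FIRST(A) = { '/', 'n' }
  FIRST(X) = { '/', 'n' }

Productions for X:
  X → E /: FIRST = { '/', 'n' }
  X → n g: FIRST = { 'n' }
Productions for B:
  B → A X: FIRST = { '/', 'n' }
  B → d: FIRST = { 'd' }
Productions for A:
  A → X B: FIRST = { '/', 'n' }
  A → X E ;: FIRST = { '/', 'n' }
Productions for E:
  E → A /: FIRST = { '/', 'n' }
  E → ε: FIRST = { ε }

Conflict for X: X → E / and X → n g
  Overlap: { 'n' }
Conflict for A: A → X B and A → X E ;
  Overlap: { '/', 'n' }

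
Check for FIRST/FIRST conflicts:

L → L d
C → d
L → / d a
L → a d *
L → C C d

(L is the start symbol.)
Yes. L → L d / L → '/' d a on { '/' }; L → L d / L → a d '*' on { 'a' }; L → L d / L → C C d on { 'd' }

FIRST sets of the non-terminals at (or reachable through a nullable prefix from) the front of some alternative:
  FIRST(L) = { '/', 'a', 'd' }
  FIRST(C) = { 'd' }

Productions for L:
  L → L d: FIRST = { '/', 'a', 'd' }
  L → / d a: FIRST = { '/' }
  L → a d *: FIRST = { 'a' }
  L → C C d: FIRST = { 'd' }
C has only one production, so no FIRST/FIRST conflict is possible there.

Conflict for L: L → L d and L → / d a
  Overlap: { '/' }
Conflict for L: L → L d and L → a d *
  Overlap: { 'a' }
Conflict for L: L → L d and L → C C d
  Overlap: { 'd' }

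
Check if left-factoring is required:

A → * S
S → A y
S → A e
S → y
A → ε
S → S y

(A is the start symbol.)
Yes, S has productions with common prefix 'A'

Left-factoring is needed when two productions for the same non-terminal
share a common prefix on the right-hand side.

Productions for A:
  A → * S
  A → ε
Productions for S:
  S → A y
  S → A e
  S → y
  S → S y

Found common prefix 'A' in productions for S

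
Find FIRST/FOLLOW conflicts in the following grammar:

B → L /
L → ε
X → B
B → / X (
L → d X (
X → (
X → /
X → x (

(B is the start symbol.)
No FIRST/FOLLOW conflicts.

Nullable non-terminals: L.

L: nullable alternative(s) L → ε; FOLLOW(L) = { '/' }
  L → ε: FIRST \ {ε} = { } — this is the only nullable alternative, skip
  L → d X (: FIRST \ {ε} = { 'd' } — disjoint from FOLLOW(L)

B, X have no nullable alternative, so no FIRST/FOLLOW check is needed there.

No FIRST/FOLLOW conflicts found.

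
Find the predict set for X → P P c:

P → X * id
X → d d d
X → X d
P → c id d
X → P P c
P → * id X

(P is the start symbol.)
{ '*', 'c', 'd' }

PREDICT(X → P P c) = (FIRST(RHS) \ {ε}) ∪ (FOLLOW(X) if ε ∈ FIRST(RHS), i.e. RHS ⇒* ε)
FIRST(P) = { '*', 'c', 'd' }
FIRST(P P c) = { '*', 'c', 'd' }
ε ∉ FIRST(P P c), so FOLLOW(X) is not added.
PREDICT(X → P P c) = { '*', 'c', 'd' }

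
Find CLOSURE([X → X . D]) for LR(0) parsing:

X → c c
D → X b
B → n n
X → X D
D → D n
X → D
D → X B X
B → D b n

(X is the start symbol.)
{ [D → . D n], [D → . X B X], [D → . X b], [X → . D], [X → . X D], [X → . c c], [X → X . D] }

Start with: [X → X . D]
  [X → X . D] has the dot before D: add [D → . X b], [D → . D n], [D → . X B X]
  [D → . X b] has the dot before X: add [X → . c c], [X → . X D], [X → . D]
No further items can be added.

CLOSURE = { [D → . D n], [D → . X B X], [D → . X b], [X → . D], [X → . X D], [X → . c c], [X → X . D] }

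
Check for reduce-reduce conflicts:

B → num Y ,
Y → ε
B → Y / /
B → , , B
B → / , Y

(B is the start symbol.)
No reduce-reduce conflicts

Augment with B' → B and build the canonical LR(0) collection (I0 = CLOSURE({[B' → . B]}), then GOTO on every symbol after a dot until no new states appear). It has 14 states:
  I0: { [B → . , , B], [B → . / , Y], [B → . Y / /], [B → . num Y ,], [B' → . B], [Y → .] }  — shift, reduce
  I1: { [B → , . , B] }  — shift
  I2: { [B → / . , Y] }  — shift
  I3: { [B' → B .] }  — accept
  I4: { [B → Y . / /] }  — shift
  I5: { [B → num . Y ,], [Y → .] }  — reduce
  I6: { [B → num Y . ,] }  — shift
  I7: { [B → num Y , .] }  — reduce
  I8: { [B → Y / . /] }  — shift
  I9: { [B → Y / / .] }  — reduce
  I10: { [B → / , . Y], [Y → .] }  — reduce
  I11: { [B → / , Y .] }  — reduce
  I12: { [B → , , . B], [B → . , , B], [B → . / , Y], [B → . Y / /], [B → . num Y ,], [Y → .] }  — shift, reduce
  I13: { [B → , , B .] }  — reduce

No state contains more than one complete item.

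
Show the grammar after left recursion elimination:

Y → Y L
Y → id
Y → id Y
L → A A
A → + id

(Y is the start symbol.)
Y is directly left-recursive. The standard transformation for
  A → A α₁ | ... | A α_m | β₁ | ... | β_n
is
  A  → β₁ A' | ... | β_n A'
  A' → α₁ A' | ... | α_m A' | ε

Y → id becomes Y → id Y'
Y → id Y becomes Y → id Y Y'
Y → Y L becomes Y' → L Y'
Add Y' → ε

Productions for other non-terminals are unchanged:
  L → A A
  A → + id

Resulting grammar:
Y → id Y'
Y → id Y Y'
Y' → L Y'
Y' → ε
L → A A
A → + id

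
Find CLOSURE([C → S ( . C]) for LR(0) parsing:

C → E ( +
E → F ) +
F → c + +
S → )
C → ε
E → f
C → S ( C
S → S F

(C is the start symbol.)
Start with: [C → S ( . C]
  [C → S ( . C] has the dot before C: add [C → . E ( +], [C → .], [C → . S ( C]
  [C → . E ( +] has the dot before E: add [E → . F ) +], [E → . f]
  [C → . S ( C] has the dot before S: add [S → . )], [S → . S F]
  [E → . F ) +] has the dot before F: add [F → . c + +]
No further items can be added.

CLOSURE = { [C → . E ( +], [C → . S ( C], [C → .], [C → S ( . C], [E → . F ) +], [E → . f], [F → . c + +], [S → . )], [S → . S F] }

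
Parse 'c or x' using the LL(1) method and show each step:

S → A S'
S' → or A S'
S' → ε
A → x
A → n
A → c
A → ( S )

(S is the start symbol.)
Stack is shown with the top on the left.

Stack      Input     Action
---------------------------
S $        c or x $  output S → A S'
A S' $     c or x $  output A → c
c S' $     c or x $  match 'c'
S' $       or x $    output S' → or A S'
or A S' $  or x $    match 'or'
A S' $     x $       output A → x
x S' $     x $       match 'x'
S' $       $         output S' → ε
$          $         accept

The string is accepted.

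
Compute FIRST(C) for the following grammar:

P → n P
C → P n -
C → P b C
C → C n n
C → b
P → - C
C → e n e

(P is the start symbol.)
{ '-', 'b', 'e', 'n' }

FIRST sets of the other non-terminals involved (by the same procedure, iterated to a fixed point):
  FIRST(P) = { '-', 'n' }

From C → P n -:
  - P is a non-terminal: add FIRST(P) \ {ε} = { '-', 'n' }
    P is not nullable, so stop
From C → P b C:
  - P is a non-terminal: add FIRST(P) \ {ε} = { '-', 'n' }
    P is not nullable, so stop
From C → C n n:
  - C is the symbol being defined: contributes nothing new
    C is not nullable, so stop
From C → b:
  - b is a terminal: add 'b' and stop
From C → e n e:
  - e is a terminal: add 'e' and stop

Collecting: FIRST(C) = { '-', 'b', 'e', 'n' }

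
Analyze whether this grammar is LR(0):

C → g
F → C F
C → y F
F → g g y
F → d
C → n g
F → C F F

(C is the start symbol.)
Augment with C' → C and build the canonical LR(0) collection (I0 = CLOSURE({[C' → . C]}), then GOTO on every symbol after a dot until no new states appear). It has 14 states:
  I0: { [C → . g], [C → . n g], [C → . y F], [C' → . C] }  — shift
  I1: { [C' → C .] }  — accept
  I2: { [C → g .] }  — reduce
  I3: { [C → n . g] }  — shift
  I4: { [C → . g], [C → . n g], [C → . y F], [C → y . F], [F → . C F F], [F → . C F], [F → . d], [F → . g g y] }  — shift
  I5: { [C → . g], [C → . n g], [C → . y F], [F → . C F F], [F → . C F], [F → . d], [F → . g g y], [F → C . F F], [F → C . F] }  — shift
  I6: { [C → y F .] }  — reduce
  I7: { [F → d .] }  — reduce
  I8: { [C → g .], [F → g . g y] }  — shift, reduce
  I9: { [F → g g . y] }  — shift
  I10: { [F → g g y .] }  — reduce
  I11: { [C → . g], [C → . n g], [C → . y F], [F → . C F F], [F → . C F], [F → . d], [F → . g g y], [F → C F . F], [F → C F .] }  — shift, reduce
  I12: { [F → C F F .] }  — reduce
  I13: { [C → n g .] }  — reduce

Conflict in state I8:
  Shift-reduce conflict between [C → g .] and [F → g . g y]
So the grammar is NOT LR(0).

Answer: No. Shift-reduce conflict between [C → g .] and [F → g . g y]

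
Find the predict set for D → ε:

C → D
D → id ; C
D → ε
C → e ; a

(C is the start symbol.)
PREDICT(D → ε) = (FIRST(RHS) \ {ε}) ∪ (FOLLOW(D) if ε ∈ FIRST(RHS), i.e. RHS ⇒* ε)
The right-hand side is ε (FIRST(ε) = { ε }), so the predict set is FOLLOW(D) = { $ }
PREDICT(D → ε) = { $ }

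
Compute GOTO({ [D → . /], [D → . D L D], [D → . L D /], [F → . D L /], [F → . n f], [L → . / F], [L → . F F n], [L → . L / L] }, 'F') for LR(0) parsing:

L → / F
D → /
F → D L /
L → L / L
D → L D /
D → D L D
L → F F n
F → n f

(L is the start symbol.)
GOTO(I, 'F') = CLOSURE({ [A → αX.β] : [A → α.Xβ] ∈ I, X = 'F' })

Items with dot before 'F', with the dot advanced:
  [L → . F F n] → [L → F . F n]
Closure of the advanced items:
  [L → F . F n] has the dot before F: add [F → . D L /], [F → . n f]
  [F → . D L /] has the dot before D: add [D → . /], [D → . L D /], [D → . D L D]
  [D → . L D /] has the dot before L: add [L → . / F], [L → . L / L], [L → . F F n]

GOTO = { [D → . /], [D → . D L D], [D → . L D /], [F → . D L /], [F → . n f], [L → . / F], [L → . F F n], [L → . L / L], [L → F . F n] }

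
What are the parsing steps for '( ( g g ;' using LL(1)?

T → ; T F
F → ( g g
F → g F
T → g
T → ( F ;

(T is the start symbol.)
LL(1) parsing maintains a stack (initially the start symbol over $) and the input. At each step: if the stack top is a terminal, match it against the current input token; if it is a non-terminal N, replace it with the RHS of M[N, lookahead] (the unique production whose predict set contains the lookahead).

Stack is shown with the top on the left.

Stack      Input        Action
------------------------------
T $        ( ( g g ; $  output T → ( F ;
( F ; $    ( ( g g ; $  match '('
F ; $      ( g g ; $    output F → ( g g
( g g ; $  ( g g ; $    match '('
g g ; $    g g ; $      match 'g'
g ; $      g ; $        match 'g'
; $        ; $          match ';'
$          $            accept

The string is accepted.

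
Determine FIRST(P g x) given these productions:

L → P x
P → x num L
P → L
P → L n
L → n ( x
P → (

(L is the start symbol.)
{ '(', 'n', 'x' }

FIRST sets of the non-terminals involved (from the grammar, by fixed-point iteration):
  FIRST(P) = { '(', 'n', 'x' }

To compute FIRST(P g x), process the symbols left to right:
Symbol P is a non-terminal. Add FIRST(P) \ {ε} = { '(', 'n', 'x' }
P is not nullable (ε ∉ FIRST(P)), so stop here.
FIRST(P g x) = { '(', 'n', 'x' }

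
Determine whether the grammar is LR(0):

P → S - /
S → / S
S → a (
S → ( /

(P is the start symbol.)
Yes, the grammar is LR(0)

A grammar is LR(0) if no state in the canonical LR(0) collection has:
  - both a shift item (dot before a terminal) and a complete item (shift-reduce conflict), or
  - two or more complete items (reduce-reduce conflict; the accept item [P' → P .] counts as a complete item here).

Augment with P' → P and build the canonical LR(0) collection (I0 = CLOSURE({[P' → . P]}), then GOTO on every symbol after a dot until no new states appear). It has 11 states:
  I0: { [P → . S - /], [P' → . P], [S → . ( /], [S → . / S], [S → . a (] }  — shift
  I1: { [S → ( . /] }  — shift
  I2: { [S → . ( /], [S → . / S], [S → . a (], [S → / . S] }  — shift
  I3: { [P' → P .] }  — accept
  I4: { [P → S . - /] }  — shift
  I5: { [S → a . (] }  — shift
  I6: { [S → a ( .] }  — reduce
  I7: { [P → S - . /] }  — shift
  I8: { [P → S - / .] }  — reduce
  I9: { [S → / S .] }  — reduce
  I10: { [S → ( / .] }  — reduce

Every state is either a pure shift/goto state or contains exactly one complete item and nothing to shift — no conflicts. The grammar is LR(0).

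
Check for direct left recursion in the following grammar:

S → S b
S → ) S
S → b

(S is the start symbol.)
Yes, S is left-recursive

Direct left recursion occurs when N → N α for some non-terminal N (the right-hand side begins with the left-hand side itself).

S → S b: LEFT RECURSIVE (starts with S)
S → ) S: starts with ')'
S → b: starts with b

The grammar has direct left recursion on: S.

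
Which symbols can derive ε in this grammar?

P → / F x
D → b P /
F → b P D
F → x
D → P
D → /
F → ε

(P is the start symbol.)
{ 'F' }

A non-terminal is nullable if it can derive ε (the empty string): either it has an ε-production, or it has a production whose right-hand side consists entirely of nullable non-terminals.

ε-productions: F → ε
So F is immediately nullable.
No further non-terminal can be added: every production for the remaining non-terminals contains a terminal or a non-nullable non-terminal.
Nullable = { 'F' }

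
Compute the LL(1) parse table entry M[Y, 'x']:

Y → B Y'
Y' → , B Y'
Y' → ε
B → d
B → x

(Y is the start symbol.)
Y → B Y'

To find M[Y, 'x'], we find productions for Y where 'x' is in the predict set (PREDICT(N → α) = (FIRST(α) \ {ε}) ∪ (FOLLOW(N) if α ⇒* ε)).

Relevant sets:
  FIRST(B) = { 'd', 'x' }

Y → B Y': PREDICT = { 'd', 'x' }
  'x' is in predict set, so this production goes in M[Y, 'x']

M[Y, 'x'] = Y → B Y'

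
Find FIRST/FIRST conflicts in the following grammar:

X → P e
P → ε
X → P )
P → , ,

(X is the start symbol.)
Yes. X → P e / X → P ')' on { ',' }

FIRST sets of the non-terminals at (or reachable through a nullable prefix from) the front of some alternative:
  FIRST(P) = { ',', ε }

Productions for X:
  X → P e: FIRST = { ',', 'e' }
  X → P ): FIRST = { ')', ',' }
Productions for P:
  P → ε: FIRST = { ε }
  P → , ,: FIRST = { ',' }

Conflict for X: X → P e and X → P )
  Overlap: { ',' }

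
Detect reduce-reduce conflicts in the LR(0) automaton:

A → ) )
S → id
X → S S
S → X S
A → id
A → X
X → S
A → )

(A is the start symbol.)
Yes — I5: [A → id .] vs [S → id .]; I6: [S → X S .] vs [X → S .]; I9: [X → S .] vs [X → S S .]

Augment with A' → A and build the canonical LR(0) collection (I0 = CLOSURE({[A' → . A]}), then GOTO on every symbol after a dot until no new states appear). It has 11 states:
  I0: { [A → . ) )], [A → . )], [A → . X], [A → . id], [A' → . A], [S → . X S], [S → . id], [X → . S S], [X → . S] }  — shift
  I1: { [A → ) . )], [A → ) .] }  — shift, reduce
  I2: { [A' → A .] }  — accept
  I3: { [S → . X S], [S → . id], [X → . S S], [X → . S], [X → S . S], [X → S .] }  — shift, reduce
  I4: { [A → X .], [S → . X S], [S → . id], [S → X . S], [X → . S S], [X → . S] }  — shift, reduce
  I5: { [A → id .], [S → id .] }  — 2 reduces
  I6: { [S → . X S], [S → . id], [S → X S .], [X → . S S], [X → . S], [X → S . S], [X → S .] }  — shift, 2 reduces
  I7: { [S → . X S], [S → . id], [S → X . S], [X → . S S], [X → . S] }  — shift
  I8: { [S → id .] }  — reduce
  I9: { [S → . X S], [S → . id], [X → . S S], [X → . S], [X → S . S], [X → S .], [X → S S .] }  — shift, 2 reduces
  I10: { [A → ) ) .] }  — reduce

I5 contains complete items [A → id .], [S → id .] — reduce-reduce conflict.
I6 contains complete items [S → X S .], [X → S .] — reduce-reduce conflict.
I9 contains complete items [X → S .], [X → S S .] — reduce-reduce conflict.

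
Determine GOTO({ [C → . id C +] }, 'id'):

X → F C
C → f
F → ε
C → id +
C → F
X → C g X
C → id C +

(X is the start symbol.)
{ [C → . F], [C → . f], [C → . id +], [C → . id C +], [C → id . C +], [F → .] }

GOTO(I, 'id') = CLOSURE({ [A → αX.β] : [A → α.Xβ] ∈ I, X = 'id' })

Items with dot before 'id', with the dot advanced:
  [C → . id C +] → [C → id . C +]
Closure of the advanced items:
  [C → id . C +] has the dot before C: add [C → . f], [C → . id +], [C → . F], [C → . id C +]
  [C → . F] has the dot before F: add [F → .]

GOTO = { [C → . F], [C → . f], [C → . id +], [C → . id C +], [C → id . C +], [F → .] }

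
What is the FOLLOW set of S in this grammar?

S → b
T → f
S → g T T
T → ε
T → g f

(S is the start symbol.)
To compute FOLLOW(S), find every occurrence of S on a right-hand side N → α S β: add FIRST(β) \ {ε}, and if β is empty or nullable also add FOLLOW(N). Iterate to a fixed point.

S is the start symbol, so $ ∈ FOLLOW(S).
S does not occur on any right-hand side.

Taking the union: FOLLOW(S) = { $ }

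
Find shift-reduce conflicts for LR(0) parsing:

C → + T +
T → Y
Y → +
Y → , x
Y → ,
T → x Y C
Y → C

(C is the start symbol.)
Yes — I3: [Y → + .] vs [C → . + T +]; I4: [Y → , .] vs [Y → , . x]

Augment with C' → C and build the canonical LR(0) collection (I0 = CLOSURE({[C' → . C]}), then GOTO on every symbol after a dot until no new states appear). It has 13 states:
  I0: { [C → . + T +], [C' → . C] }  — shift
  I1: { [C → + . T +], [C → . + T +], [T → . Y], [T → . x Y C], [Y → . +], [Y → . , x], [Y → . ,], [Y → . C] }  — shift
  I2: { [C' → C .] }  — accept
  I3: { [C → + . T +], [C → . + T +], [T → . Y], [T → . x Y C], [Y → + .], [Y → . +], [Y → . , x], [Y → . ,], [Y → . C] }  — shift, reduce
  I4: { [Y → , . x], [Y → , .] }  — shift, reduce
  I5: { [Y → C .] }  — reduce
  I6: { [C → + T . +] }  — shift
  I7: { [T → Y .] }  — reduce
  I8: { [C → . + T +], [T → x . Y C], [Y → . +], [Y → . , x], [Y → . ,], [Y → . C] }  — shift
  I9: { [C → . + T +], [T → x Y . C] }  — shift
  I10: { [T → x Y C .] }  — reduce
  I11: { [C → + T + .] }  — reduce
  I12: { [Y → , x .] }  — reduce

I3 contains reduce item [Y → + .] and shift items [C → . + T +], [T → . x Y C], [Y → . +], [Y → . ,], [Y → . , x] — shift-reduce conflict.
I4 contains reduce item [Y → , .] and shift item [Y → , . x] — shift-reduce conflict.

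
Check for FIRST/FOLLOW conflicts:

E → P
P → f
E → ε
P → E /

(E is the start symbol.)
A FIRST/FOLLOW conflict occurs when a non-terminal N has a nullable alternative N → β (β ⇒* ε) and another alternative N → α with FIRST(α) ∩ FOLLOW(N) ≠ ∅: on such a lookahead the parser cannot decide between expanding α and letting N vanish via β.

Nullable non-terminals: E.
FIRST sets used below: FIRST(P) = { '/', 'f' }

E: nullable alternative(s) E → ε; FOLLOW(E) = { $, '/' }
  E → P: FIRST \ {ε} = { '/', 'f' } — overlaps FOLLOW(E) on { '/' }: CONFLICT
  E → ε: FIRST \ {ε} = { } — this is the only nullable alternative, skip

P has no nullable alternative, so no FIRST/FOLLOW check is needed there.

So the grammar has 1 FIRST/FOLLOW conflict (marked CONFLICT above).

Answer: Yes. E → P with FOLLOW(E) on { '/' }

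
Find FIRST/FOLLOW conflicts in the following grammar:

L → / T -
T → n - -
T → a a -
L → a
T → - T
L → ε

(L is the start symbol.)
Nullable non-terminals: L.

L: nullable alternative(s) L → ε; FOLLOW(L) = { $ }
  L → / T -: FIRST \ {ε} = { '/' } — disjoint from FOLLOW(L)
  L → a: FIRST \ {ε} = { 'a' } — disjoint from FOLLOW(L)
  L → ε: FIRST \ {ε} = { } — this is the only nullable alternative, skip

T has no nullable alternative, so no FIRST/FOLLOW check is needed there.

No FIRST/FOLLOW conflicts found.

Answer: No FIRST/FOLLOW conflicts.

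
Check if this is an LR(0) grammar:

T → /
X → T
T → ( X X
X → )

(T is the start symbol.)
Yes, the grammar is LR(0)

A grammar is LR(0) if no state in the canonical LR(0) collection has:
  - both a shift item (dot before a terminal) and a complete item (shift-reduce conflict), or
  - two or more complete items (reduce-reduce conflict; the accept item [T' → T .] counts as a complete item here).

Augment with T' → T and build the canonical LR(0) collection (I0 = CLOSURE({[T' → . T]}), then GOTO on every symbol after a dot until no new states appear). It has 8 states:
  I0: { [T → . ( X X], [T → . /], [T' → . T] }  — shift
  I1: { [T → ( . X X], [T → . ( X X], [T → . /], [X → . )], [X → . T] }  — shift
  I2: { [T → / .] }  — reduce
  I3: { [T' → T .] }  — accept
  I4: { [X → ) .] }  — reduce
  I5: { [X → T .] }  — reduce
  I6: { [T → ( X . X], [T → . ( X X], [T → . /], [X → . )], [X → . T] }  — shift
  I7: { [T → ( X X .] }  — reduce

Every state is either a pure shift/goto state or contains exactly one complete item and nothing to shift — no conflicts. The grammar is LR(0).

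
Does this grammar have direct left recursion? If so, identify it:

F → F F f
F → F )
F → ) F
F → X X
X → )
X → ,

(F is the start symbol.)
F → F F f: LEFT RECURSIVE (starts with F)
F → F ): LEFT RECURSIVE (starts with F)
F → ) F: starts with ')'
F → X X: starts with X
X → ): starts with ')'
X → ,: starts with ','

The grammar has direct left recursion on: F.

Answer: Yes, F is left-recursive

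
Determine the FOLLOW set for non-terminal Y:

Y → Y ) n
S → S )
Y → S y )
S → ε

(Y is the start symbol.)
{ $, ')' }

To compute FOLLOW(Y), find every occurrence of Y on a right-hand side N → α Y β: add FIRST(β) \ {ε}, and if β is empty or nullable also add FOLLOW(N). Iterate to a fixed point.

Y is the start symbol, so $ ∈ FOLLOW(Y).
In Y → Y ) n: Y is followed by ')' n, add FIRST(')' n) \ {ε} = { ')' }

Taking the union: FOLLOW(Y) = { $, ')' }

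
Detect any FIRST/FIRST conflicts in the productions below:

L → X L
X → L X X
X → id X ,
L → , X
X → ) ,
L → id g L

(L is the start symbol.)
A FIRST/FIRST conflict occurs when two productions N → α and N → β for the same non-terminal have FIRST(α) ∩ FIRST(β) ≠ ∅ (with ε ∈ FIRST of a nullable right-hand side, so two nullable alternatives also conflict).

FIRST sets of the non-terminals at (or reachable through a nullable prefix from) the front of some alternative:
  FIRST(X) = { ')', ',', 'id' }
  FIRST(L) = { ')', ',', 'id' }

Productions for L:
  L → X L: FIRST = { ')', ',', 'id' }
  L → , X: FIRST = { ',' }
  L → id g L: FIRST = { 'id' }
Productions for X:
  X → L X X: FIRST = { ')', ',', 'id' }
  X → id X ,: FIRST = { 'id' }
  X → ) ,: FIRST = { ')' }

Conflict for L: L → X L and L → , X
  Overlap: { ',' }
Conflict for L: L → X L and L → id g L
  Overlap: { 'id' }
Conflict for X: X → L X X and X → id X ,
  Overlap: { 'id' }
Conflict for X: X → L X X and X → ) ,
  Overlap: { ')' }

Answer: Yes. L → X L / L → ',' X on { ',' }; L → X L / L → id g L on { 'id' }; X → L X X / X → id X ',' on { 'id' }; X → L X X / X → ')' ',' on { ')' }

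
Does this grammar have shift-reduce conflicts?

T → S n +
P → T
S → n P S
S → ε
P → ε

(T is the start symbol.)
Yes — I0: [S → .] vs [S → . n P S]; I3: [P → .] vs [S → . n P S]; I4: [S → .] vs [S → . n P S]

A shift-reduce conflict occurs when an LR(0) state has both:
  - a complete (reduce) item [A → α .] (dot at the end), and
  - a shift item [B → β . c γ] (dot before a terminal).

Augment with T' → T and build the canonical LR(0) collection (I0 = CLOSURE({[T' → . T]}), then GOTO on every symbol after a dot until no new states appear). It has 9 states:
  I0: { [S → . n P S], [S → .], [T → . S n +], [T' → . T] }  — shift, reduce
  I1: { [T → S . n +] }  — shift
  I2: { [T' → T .] }  — accept
  I3: { [P → . T], [P → .], [S → . n P S], [S → .], [S → n . P S], [T → . S n +] }  — shift, 2 reduces
  I4: { [S → . n P S], [S → .], [S → n P . S] }  — shift, reduce
  I5: { [P → T .] }  — reduce
  I6: { [S → n P S .] }  — reduce
  I7: { [T → S n . +] }  — shift
  I8: { [T → S n + .] }  — reduce

I0 contains reduce item [S → .] and shift item [S → . n P S] — shift-reduce conflict.
I3 contains reduce items [P → .], [S → .] and shift item [S → . n P S] — shift-reduce conflict.
I4 contains reduce item [S → .] and shift item [S → . n P S] — shift-reduce conflict.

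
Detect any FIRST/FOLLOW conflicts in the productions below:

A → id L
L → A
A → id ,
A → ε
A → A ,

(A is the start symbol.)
Yes. A → A ',' with FOLLOW(A) on { ',' }

A FIRST/FOLLOW conflict occurs when a non-terminal N has a nullable alternative N → β (β ⇒* ε) and another alternative N → α with FIRST(α) ∩ FOLLOW(N) ≠ ∅: on such a lookahead the parser cannot decide between expanding α and letting N vanish via β.

Nullable non-terminals: A, L.
FIRST sets used below: FIRST(A) = { ',', 'id', ε }

A: nullable alternative(s) A → ε; FOLLOW(A) = { $, ',' }
  A → id L: FIRST \ {ε} = { 'id' } — disjoint from FOLLOW(A)
  A → id ,: FIRST \ {ε} = { 'id' } — disjoint from FOLLOW(A)
  A → ε: FIRST \ {ε} = { } — this is the only nullable alternative, skip
  A → A ,: FIRST \ {ε} = { ',', 'id' } — overlaps FOLLOW(A) on { ',' }: CONFLICT
L has a nullable alternative but only one production, so nothing to check.

So the grammar has 1 FIRST/FOLLOW conflict (marked CONFLICT above).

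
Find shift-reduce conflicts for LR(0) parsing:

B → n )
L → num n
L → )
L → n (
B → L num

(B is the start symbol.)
Augment with B' → B and build the canonical LR(0) collection (I0 = CLOSURE({[B' → . B]}), then GOTO on every symbol after a dot until no new states appear). It has 10 states:
  I0: { [B → . L num], [B → . n )], [B' → . B], [L → . )], [L → . n (], [L → . num n] }  — shift
  I1: { [L → ) .] }  — reduce
  I2: { [B' → B .] }  — accept
  I3: { [B → L . num] }  — shift
  I4: { [B → n . )], [L → n . (] }  — shift
  I5: { [L → num . n] }  — shift
  I6: { [L → num n .] }  — reduce
  I7: { [L → n ( .] }  — reduce
  I8: { [B → n ) .] }  — reduce
  I9: { [B → L num .] }  — reduce

No state contains both a complete item and a shift item.

Answer: No shift-reduce conflicts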